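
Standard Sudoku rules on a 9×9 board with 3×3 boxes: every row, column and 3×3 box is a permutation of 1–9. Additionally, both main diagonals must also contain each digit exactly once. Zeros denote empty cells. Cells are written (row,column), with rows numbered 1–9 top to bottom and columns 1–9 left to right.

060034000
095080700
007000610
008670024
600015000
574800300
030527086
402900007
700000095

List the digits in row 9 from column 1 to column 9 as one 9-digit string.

786341295

(1,3) = 1 (sole candidate).
(1,8) = 5 (sole candidate).
(3,4) = 2 (sole candidate).
(3,6) = 9 (sole candidate).
(4,2) = 1 (sole candidate).
(4,6) = 3 (sole candidate).
(5,2) = 2 (sole candidate).
(5,4) = 4 (sole candidate).
(5,8) = 7 (sole candidate).
(6,5) = 9 (sole candidate).
(6,6) = 2 (sole candidate).
(6,8) = 6 (sole candidate).
(6,9) = 1 (sole candidate).
(7,3) = 9 (sole candidate).
(7,7) = 4 (sole candidate).
(8,2) = 5 (sole candidate).
(8,5) = 6 (sole candidate).
(8,7) = 1 (sole candidate).
(8,8) = 3 (sole candidate).
(9,2) = 8: row 9 has {5,7,9}; col 2 has {1,2,3,5,6,7,9}; box has {2,3,4,5,7,9} → only 8 remains.
(9,3) = 6: row 9 has {5,7,8,9}; col 3 has {1,2,4,5,7,8,9}; box has {2,3,4,5,7,8,9} → only 6 remains.
(9,5) = 4: row 9 has {5,6,7,8,9}; col 5 has {1,2,3,6,7,8,9}; box has {2,5,6,7,9} → only 4 remains.
(9,6) = 1: row 9 has {4,5,6,7,8,9}; col 6 has {2,3,4,5,7,9}; box has {2,4,5,6,7,9} → only 1 remains.
(9,7) = 2: row 9 has {1,4,5,6,7,8,9}; col 7 has {1,3,4,6,7}; box has {1,3,4,5,6,7,8,9} → only 2 remains.
(1,1) = 8 (sole candidate).
(1,4) = 7 (sole candidate).
(1,7) = 9 (sole candidate).
(1,9) = 2 (sole candidate).
(2,4) = 1 (sole candidate).
(2,6) = 6 (sole candidate).
(2,8) = 4 (sole candidate).
(2,9) = 3 (sole candidate).
(3,1) = 3 (sole candidate).
(3,2) = 4 (sole candidate).
(3,5) = 5 (sole candidate).
(3,9) = 8 (sole candidate).
(4,1) = 9 (sole candidate).
(4,7) = 5 (sole candidate).
(5,3) = 3 (sole candidate).
(5,7) = 8 (sole candidate).
(5,9) = 9 (sole candidate).
(7,1) = 1 (sole candidate).
(8,6) = 8 (sole candidate).
(9,4) = 3: row 9 has {1,2,4,5,6,7,8,9}; col 4 has {1,2,4,5,6,7,8,9}; box has {1,2,4,5,6,7,8,9} → only 3 remains.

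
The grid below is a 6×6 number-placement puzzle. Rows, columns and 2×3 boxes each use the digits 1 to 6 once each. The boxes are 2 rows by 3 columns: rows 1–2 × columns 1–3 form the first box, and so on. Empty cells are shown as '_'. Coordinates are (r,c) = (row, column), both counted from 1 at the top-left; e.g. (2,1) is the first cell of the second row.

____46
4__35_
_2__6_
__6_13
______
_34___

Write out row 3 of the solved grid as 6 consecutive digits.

(4,1) = 5 (sole candidate).
(4,2) = 4 (sole candidate).
(4,4) = 2 (sole candidate).
(6,5) = 2 (sole candidate).
(1,4) = 1 (sole candidate).
(2,6) = 2 (sole candidate).
(5,5) = 3 (sole candidate).
(1,2) = 5 (sole candidate).
(2,3) = 1 (sole candidate).
(3,3) = 3: row 3 has {2,6}; col 3 has {1,4,6}; box has {2,4,5,6} → only 3 remains.
(1,3) = 2 (sole candidate).
(2,2) = 6 (sole candidate).
(3,1) = 1: row 3 has {2,3,6}; col 1 has {4,5}; box has {2,3,4,5,6} → only 1 remains.
(5,2) = 1 (sole candidate).
(5,3) = 5 (sole candidate).
(5,6) = 4 (sole candidate).
(6,1) = 6 (sole candidate).
(6,4) = 5 (sole candidate).
(6,6) = 1 (sole candidate).
(1,1) = 3 (sole candidate).
(3,4) = 4: row 3 has {1,2,3,6}; col 4 has {1,2,3,5}; box has {1,2,3,6} → only 4 remains.
(3,6) = 5: row 3 has {1,2,3,4,6}; col 6 has {1,2,3,4,6}; box has {1,2,3,4,6} → only 5 remains.

123465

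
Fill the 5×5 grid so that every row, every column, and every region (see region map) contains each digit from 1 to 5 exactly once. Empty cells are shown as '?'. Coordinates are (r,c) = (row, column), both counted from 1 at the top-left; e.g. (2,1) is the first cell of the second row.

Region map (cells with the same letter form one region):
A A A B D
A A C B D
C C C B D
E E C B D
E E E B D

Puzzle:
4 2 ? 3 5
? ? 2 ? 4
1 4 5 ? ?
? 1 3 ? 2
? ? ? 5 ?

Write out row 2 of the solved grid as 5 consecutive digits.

35214

(1,3) = 1 (sole candidate).
(2,4) = 1: row 2 has {2,4}; col 4 has {3,5}; region has {3,5} → only 1 remains.
(3,4) = 2 (sole candidate).
(3,5) = 3 (sole candidate).
(4,1) = 5 (sole candidate).
(4,4) = 4 (sole candidate).
(5,2) = 3 (sole candidate).
(5,3) = 4 (sole candidate).
(5,5) = 1 (sole candidate).
(2,1) = 3: row 2 has {1,2,4}; col 1 has {1,4,5}; region has {1,2,4} → only 3 remains.
(2,2) = 5: row 2 has {1,2,3,4}; col 2 has {1,2,3,4}; region has {1,2,3,4} → only 5 remains.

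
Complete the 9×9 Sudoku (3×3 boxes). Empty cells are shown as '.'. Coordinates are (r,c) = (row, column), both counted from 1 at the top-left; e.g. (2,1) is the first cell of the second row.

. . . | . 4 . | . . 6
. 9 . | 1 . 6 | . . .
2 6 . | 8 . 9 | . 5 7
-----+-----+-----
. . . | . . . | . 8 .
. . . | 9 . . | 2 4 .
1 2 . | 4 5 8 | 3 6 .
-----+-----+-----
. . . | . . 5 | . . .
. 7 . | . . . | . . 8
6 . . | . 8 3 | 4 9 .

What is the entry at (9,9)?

2

(2,7) = 8: row 2 has {1,6,9}; col 7 has {2,3,4}; box has {5,6,7} → only 8 remains.
(3,5) = 3: row 3 has {2,5,6,7,8,9}; col 5 has {4,5,8}; box has {1,4,6,8,9} → only 3 remains.
(3,7) = 1: row 3 has {2,3,5,6,7,8,9}; col 7 has {2,3,4,8}; box has {5,6,7,8} → only 1 remains.
(6,9) = 9: row 6 has {1,2,3,4,5,6,8}; col 9 has {6,7,8}; box has {2,3,4,6,8} → only 9 remains.
(1,7) = 9: row 1 has {4,6}; col 7 has {1,2,3,4,8}; box has {1,5,6,7,8} → only 9 remains.
(3,3) = 4: row 3 has {1,2,3,5,6,7,8,9}; col 3 has {}; box has {2,6,9} → only 4 remains.
(6,3) = 7: row 6 has {1,2,3,4,5,6,8,9}; col 3 has {4}; box has {1,2} → only 7 remains.
(2,9) = 4: in row 2, 4 can only go here (every other open cell in that row sees a 4).
(9,4) = 7: in row 9, 7 can only go here (every other open cell in that row sees a 7).
(4,4) = 3: in column 4, 3 can only go here (every other open cell in that column sees a 3).
(1,4) = 5: in column 4, 5 can only go here (every other open cell in that column sees a 5).
(8,6) = 4: in column 6, 4 can only go here (every other open cell in that column sees a 4).
(7,8) = 7: in column 8, 7 can only go here (every other open cell in that column sees a 7).
(7,7) = 6: row 7 has {5,7}; col 7 has {1,2,3,4,8,9}; box has {4,7,8,9} → only 6 remains.
(8,7) = 5: row 8 has {4,7,8}; col 7 has {1,2,3,4,6,8,9}; box has {4,6,7,8,9} → only 5 remains.
(4,7) = 7: row 4 has {3,8}; col 7 has {1,2,3,4,5,6,8,9}; box has {2,3,4,6,8,9} → only 7 remains.
(7,4) = 2: row 7 has {5,6,7}; col 4 has {1,3,4,5,7,8,9}; box has {3,4,5,7,8} → only 2 remains.
(8,4) = 6: row 8 has {4,5,7,8}; col 4 has {1,2,3,4,5,7,8,9}; box has {2,3,4,5,7,8} → only 6 remains.
(8,8) = 1: in column 8, 1 can only go here (every other open cell in that column sees a 1).
(7,9) = 3: row 7 has {2,5,6,7}; col 9 has {4,6,7,8,9}; box has {1,4,5,6,7,8,9} → only 3 remains.
(8,5) = 9: row 8 has {1,4,5,6,7,8}; col 5 has {3,4,5,8}; box has {2,3,4,5,6,7,8} → only 9 remains.
(9,9) = 2: row 9 has {3,4,6,7,8,9}; col 9 has {3,4,6,7,8,9}; box has {1,3,4,5,6,7,8,9} → only 2 remains.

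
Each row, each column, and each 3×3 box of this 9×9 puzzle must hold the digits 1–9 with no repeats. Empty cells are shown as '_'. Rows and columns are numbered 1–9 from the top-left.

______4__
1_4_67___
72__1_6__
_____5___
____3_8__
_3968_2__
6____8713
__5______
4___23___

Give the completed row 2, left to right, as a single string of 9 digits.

154867392

r6c1 = 5: row 6 has {2,3,6,8,9}; col 1 has {1,4,6,7}; box has {3,9} → only 5 remains.
r7c2 = 9: row 7 has {1,3,6,7,8}; col 2 has {2,3}; box has {4,5,6} → only 9 remains.
r7c3 = 2: row 7 has {1,3,6,7,8,9}; col 3 has {4,5,9}; box has {4,5,6,9} → only 2 remains.
r8c7 = 9: row 8 has {5}; col 7 has {2,4,6,7,8}; box has {1,3,7} → only 9 remains.
r9c7 = 5: row 9 has {2,3,4}; col 7 has {2,4,6,7,8,9}; box has {1,3,7,9} → only 5 remains.
r2c7 = 3: row 2 has {1,4,6,7}; col 7 has {2,4,5,6,7,8,9}; box has {4,6} → only 3 remains.
r4c7 = 1: row 4 has {5}; col 7 has {2,3,4,5,6,7,8,9}; box has {2,8} → only 1 remains.
r5c1 = 2: row 5 has {3,8}; col 1 has {1,4,5,6,7}; box has {3,5,9} → only 2 remains.
r4c1 = 8: row 4 has {1,5}; col 1 has {1,2,4,5,6,7}; box has {2,3,5,9} → only 8 remains.
r8c1 = 3: row 8 has {5,9}; col 1 has {1,2,4,5,6,7,8}; box has {2,4,5,6,9} → only 3 remains.
r1c1 = 9: row 1 has {4}; col 1 has {1,2,3,4,5,6,7,8}; box has {1,2,4,7} → only 9 remains.
r1c5 = 5: row 1 has {4,9}; col 5 has {1,2,3,6,8}; box has {1,6,7} → only 5 remains.
r1c6 = 2: row 1 has {4,5,9}; col 6 has {3,5,7,8}; box has {1,5,6,7} → only 2 remains.
r7c5 = 4: row 7 has {1,2,3,6,7,8,9}; col 5 has {1,2,3,5,6,8}; box has {2,3,8} → only 4 remains.
r8c5 = 7: row 8 has {3,5,9}; col 5 has {1,2,3,4,5,6,8}; box has {2,3,4,8} → only 7 remains.
r4c5 = 9: row 4 has {1,5,8}; col 5 has {1,2,3,4,5,6,7,8}; box has {3,5,6,8} → only 9 remains.
r7c4 = 5: row 7 has {1,2,3,4,6,7,8,9}; col 4 has {6}; box has {2,3,4,7,8} → only 5 remains.
r8c4 = 1: row 8 has {3,5,7,9}; col 4 has {5,6}; box has {2,3,4,5,7,8} → only 1 remains.
r8c6 = 6: row 8 has {1,3,5,7,9}; col 6 has {2,3,5,7,8}; box has {1,2,3,4,5,7,8} → only 6 remains.
r9c4 = 9: row 9 has {2,3,4,5}; col 4 has {1,5,6}; box has {1,2,3,4,5,6,7,8} → only 9 remains.
r2c4 = 8: row 2 has {1,3,4,6,7}; col 4 has {1,5,6,9}; box has {1,2,5,6,7} → only 8 remains.
r8c2 = 8: row 8 has {1,3,5,6,7,9}; col 2 has {2,3,9}; box has {2,3,4,5,6,9} → only 8 remains.
r1c2 = 6: row 1 has {2,4,5,9}; col 2 has {2,3,8,9}; box has {1,2,4,7,9} → only 6 remains.
r1c4 = 3: row 1 has {2,4,5,6,9}; col 4 has {1,5,6,8,9}; box has {1,2,5,6,7,8} → only 3 remains.
r2c2 = 5: row 2 has {1,3,4,6,7,8}; col 2 has {2,3,6,8,9}; box has {1,2,4,6,7,9} → only 5 remains.
r3c4 = 4: row 3 has {1,2,6,7}; col 4 has {1,3,5,6,8,9}; box has {1,2,3,5,6,7,8} → only 4 remains.
r3c6 = 9: row 3 has {1,2,4,6,7}; col 6 has {2,3,5,6,7,8}; box has {1,2,3,4,5,6,7,8} → only 9 remains.
r5c4 = 7: row 5 has {2,3,8}; col 4 has {1,3,4,5,6,8,9}; box has {3,5,6,8,9} → only 7 remains.
r1c3 = 8: row 1 has {2,3,4,5,6,9}; col 3 has {2,4,5,9}; box has {1,2,4,5,6,7,9} → only 8 remains.
r1c8 = 7: row 1 has {2,3,4,5,6,8,9}; col 8 has {1}; box has {3,4,6} → only 7 remains.
r1c9 = 1: row 1 has {2,3,4,5,6,7,8,9}; col 9 has {3}; box has {3,4,6,7} → only 1 remains.
r3c3 = 3: row 3 has {1,2,4,6,7,9}; col 3 has {2,4,5,8,9}; box has {1,2,4,5,6,7,8,9} → only 3 remains.
r4c4 = 2: row 4 has {1,5,8,9}; col 4 has {1,3,4,5,6,7,8,9}; box has {3,5,6,7,8,9} → only 2 remains.
r6c8 = 4: row 6 has {2,3,5,6,8,9}; col 8 has {1,7}; box has {1,2,8} → only 4 remains.
r6c9 = 7: row 6 has {2,3,4,5,6,8,9}; col 9 has {1,3}; box has {1,2,4,8} → only 7 remains.
r8c8 = 2: row 8 has {1,3,5,6,7,8,9}; col 8 has {1,4,7}; box has {1,3,5,7,9} → only 2 remains.
r8c9 = 4: row 8 has {1,2,3,5,6,7,8,9}; col 9 has {1,3,7}; box has {1,2,3,5,7,9} → only 4 remains.
r2c8 = 9: row 2 has {1,3,4,5,6,7,8}; col 8 has {1,2,4,7}; box has {1,3,4,6,7} → only 9 remains.
r2c9 = 2: row 2 has {1,3,4,5,6,7,8,9}; col 9 has {1,3,4,7}; box has {1,3,4,6,7,9} → only 2 remains.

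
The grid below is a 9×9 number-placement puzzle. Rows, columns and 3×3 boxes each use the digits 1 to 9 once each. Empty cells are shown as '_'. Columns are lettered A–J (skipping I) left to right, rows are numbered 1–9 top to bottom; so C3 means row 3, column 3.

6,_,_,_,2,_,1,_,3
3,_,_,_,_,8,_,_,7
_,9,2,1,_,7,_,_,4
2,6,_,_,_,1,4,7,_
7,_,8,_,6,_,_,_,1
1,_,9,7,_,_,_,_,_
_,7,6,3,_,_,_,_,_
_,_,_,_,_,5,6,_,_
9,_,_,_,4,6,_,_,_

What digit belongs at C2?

C1 = 7: in row 1, 7 can only go here (every other open cell in that row sees a 7).
E3 = 3: in row 3, 3 can only go here (every other open cell in that row sees a 3).
H3 = 6: in row 3, 6 can only go here (every other open cell in that row sees a 6).
D2 = 6: in row 2, 6 can only go here (every other open cell in that row sees a 6).
C4 = 3: in row 4, 3 can only go here (every other open cell in that row sees a 3).
J6 = 6: in row 6, 6 can only go here (every other open cell in that row sees a 6).
E8 = 7: in row 8, 7 can only go here (every other open cell in that row sees a 7).
G9 = 7: in row 9, 7 can only go here (every other open cell in that row sees a 7).
E7 = 1: in column 5, 1 can only go here (every other open cell in that column sees a 1).
Singles propagation stalls; C2 is still open with candidates {1,4,5}.
  Try C2 = 1: this forces C8=4; then column 1 has no cell left for 4 — contradiction.
  Try C2 = 5: this forces E2=9, G2=2; then H2 has no candidate left — contradiction.
So C2 = 4.

4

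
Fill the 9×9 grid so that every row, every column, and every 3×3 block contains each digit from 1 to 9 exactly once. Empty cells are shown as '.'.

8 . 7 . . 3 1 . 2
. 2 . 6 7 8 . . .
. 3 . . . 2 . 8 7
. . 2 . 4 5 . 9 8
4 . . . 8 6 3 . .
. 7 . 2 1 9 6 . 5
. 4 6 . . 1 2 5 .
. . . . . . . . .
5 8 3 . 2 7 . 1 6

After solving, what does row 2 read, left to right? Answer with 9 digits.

921678534

R4C7 = 7 (sole candidate).
R5C4 = 7 (sole candidate).
R5C8 = 2 (sole candidate).
R5C9 = 1 (sole candidate).
R6C1 = 3 (sole candidate).
R6C3 = 8 (sole candidate).
R6C8 = 4 (sole candidate).
R8C6 = 4 (sole candidate).
R9C4 = 9 (sole candidate).
R9C7 = 4 (sole candidate).
R1C8 = 6 (sole candidate).
R2C8 = 3: row 2 has {2,6,7,8}; col 8 has {1,2,4,5,6,8,9}; box has {1,2,6,7,8} → only 3 remains.
R4C4 = 3 (sole candidate).
R7C4 = 8 (sole candidate).
R7C5 = 3 (sole candidate).
R7C9 = 9 (sole candidate).
R8C4 = 5 (sole candidate).
R8C5 = 6 (sole candidate).
R8C7 = 8 (sole candidate).
R8C8 = 7 (sole candidate).
R8C9 = 3 (sole candidate).
R1C4 = 4 (sole candidate).
R2C9 = 4: row 2 has {2,3,6,7,8}; col 9 has {1,2,3,5,6,7,8,9}; box has {1,2,3,6,7,8} → only 4 remains.
R3C4 = 1 (sole candidate).
R7C1 = 7 (sole candidate).
R3C3 = 4 (hidden single in row 3).
R3C1 = 6 (hidden single in row 3).
R4C1 = 1 (sole candidate).
R4C2 = 6 (sole candidate).
R2C1 = 9: row 2 has {2,3,4,6,7,8}; col 1 has {1,3,4,5,6,7,8}; box has {2,3,4,6,7,8} → only 9 remains.
R2C7 = 5: row 2 has {2,3,4,6,7,8,9}; col 7 has {1,2,3,4,6,7,8}; box has {1,2,3,4,6,7,8} → only 5 remains.
R3C7 = 9 (sole candidate).
R8C1 = 2 (sole candidate).
R1C2 = 5 (sole candidate).
R1C5 = 9 (sole candidate).
R2C3 = 1: row 2 has {2,3,4,5,6,7,8,9}; col 3 has {2,3,4,6,7,8}; box has {2,3,4,5,6,7,8,9} → only 1 remains.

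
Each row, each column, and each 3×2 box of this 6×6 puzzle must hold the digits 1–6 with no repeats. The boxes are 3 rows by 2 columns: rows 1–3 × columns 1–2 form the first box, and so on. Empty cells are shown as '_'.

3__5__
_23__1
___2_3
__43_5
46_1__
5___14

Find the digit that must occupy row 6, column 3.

2

row 2, column 1 = 6: row 2 has {1,2,3}; col 1 has {3,4,5}; box has {2,3} → only 6 remains.
row 2, column 4 = 4: row 2 has {1,2,3,6}; col 4 has {1,2,3,5}; box has {2,3,5} → only 4 remains.
row 2, column 5 = 5: row 2 has {1,2,3,4,6}; col 5 has {1}; box has {1,3} → only 5 remains.
row 3, column 1 = 1: row 3 has {2,3}; col 1 has {3,4,5,6}; box has {2,3,6} → only 1 remains.
row 3, column 3 = 6: row 3 has {1,2,3}; col 3 has {3,4}; box has {2,3,4,5} → only 6 remains.
row 3, column 5 = 4: row 3 has {1,2,3,6}; col 5 has {1,5}; box has {1,3,5} → only 4 remains.
row 4, column 1 = 2: row 4 has {3,4,5}; col 1 has {1,3,4,5,6}; box has {4,5,6} → only 2 remains.
row 4, column 2 = 1: row 4 has {2,3,4,5}; col 2 has {2,6}; box has {2,4,5,6} → only 1 remains.
row 4, column 5 = 6: row 4 has {1,2,3,4,5}; col 5 has {1,4,5}; box has {1,4,5} → only 6 remains.
row 5, column 6 = 2: row 5 has {1,4,6}; col 6 has {1,3,4,5}; box has {1,4,5,6} → only 2 remains.
row 6, column 2 = 3: row 6 has {1,4,5}; col 2 has {1,2,6}; box has {1,2,4,5,6} → only 3 remains.
row 6, column 3 = 2: row 6 has {1,3,4,5}; col 3 has {3,4,6}; box has {1,3,4} → only 2 remains.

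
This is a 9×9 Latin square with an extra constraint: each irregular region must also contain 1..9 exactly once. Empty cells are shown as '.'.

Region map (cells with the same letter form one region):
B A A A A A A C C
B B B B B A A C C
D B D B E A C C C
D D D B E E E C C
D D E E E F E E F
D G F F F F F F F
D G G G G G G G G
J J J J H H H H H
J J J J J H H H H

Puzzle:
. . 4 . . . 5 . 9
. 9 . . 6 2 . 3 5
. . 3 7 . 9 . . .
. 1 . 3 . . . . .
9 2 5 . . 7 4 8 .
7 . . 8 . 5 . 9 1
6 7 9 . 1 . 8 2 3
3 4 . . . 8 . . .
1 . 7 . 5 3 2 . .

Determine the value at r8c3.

6

r3c5 = 2: row 3 has {3,7,9}; col 5 has {1,5,6}; region has {4,5,8} → only 2 remains.
r4c3 = 8: row 4 has {1,3}; col 3 has {3,4,5,7,9}; region has {1,2,3,6,7,9} → only 8 remains.
r4c6 = 6: row 4 has {1,3,8}; col 6 has {2,3,5,7,8,9}; region has {2,4,5,8} → only 6 remains.
r5c4 = 1: row 5 has {2,4,5,7,8,9}; col 4 has {3,7,8}; region has {2,4,5,6,8} → only 1 remains.
r5c5 = 3: row 5 has {1,2,4,5,7,8,9}; col 5 has {1,2,5,6}; region has {1,2,4,5,6,8} → only 3 remains.
r5c9 = 6: row 5 has {1,2,3,4,5,7,8,9}; col 9 has {1,3,5,9}; region has {1,5,7,8,9} → only 6 remains.
r6c2 = 6: row 6 has {1,5,7,8,9}; col 2 has {1,2,4,7,9}; region has {1,2,3,7,8,9} → only 6 remains.
r6c3 = 2: row 6 has {1,5,6,7,8,9}; col 3 has {3,4,5,7,8,9}; region has {1,5,6,7,8,9} → only 2 remains.
r6c5 = 4: row 6 has {1,2,5,6,7,8,9}; col 5 has {1,2,3,5,6}; region has {1,2,5,6,7,8,9} → only 4 remains.
r6c7 = 3: row 6 has {1,2,4,5,6,7,8,9}; col 7 has {2,4,5,8}; region has {1,2,4,5,6,7,8,9} → only 3 remains.
r7c6 = 4: row 7 has {1,2,3,6,7,8,9}; col 6 has {2,3,5,6,7,8,9}; region has {1,2,3,6,7,8,9} → only 4 remains.
r8c3 = 6: row 8 has {3,4,8}; col 3 has {2,3,4,5,7,8,9}; region has {1,3,4,5,7} → only 6 remains.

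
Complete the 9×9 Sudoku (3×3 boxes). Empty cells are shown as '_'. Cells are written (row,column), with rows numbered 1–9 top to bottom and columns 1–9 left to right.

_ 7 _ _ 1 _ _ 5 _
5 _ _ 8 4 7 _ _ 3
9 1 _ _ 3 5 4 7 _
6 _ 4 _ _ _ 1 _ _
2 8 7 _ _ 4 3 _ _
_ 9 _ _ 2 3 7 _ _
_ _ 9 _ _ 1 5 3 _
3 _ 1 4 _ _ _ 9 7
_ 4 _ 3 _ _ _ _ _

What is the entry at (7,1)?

8

(5,8) = 6: row 5 has {2,3,4,7,8}; col 8 has {3,5,7,9}; box has {1,3,7} → only 6 remains.
(6,1) = 1: row 6 has {2,3,7,9}; col 1 has {2,3,5,6,9}; box has {2,4,6,7,8,9} → only 1 remains.
(6,3) = 5: row 6 has {1,2,3,7,9}; col 3 has {1,4,7,9}; box has {1,2,4,6,7,8,9} → only 5 remains.
(6,4) = 6: row 6 has {1,2,3,5,7,9}; col 4 has {3,4,8}; box has {2,3,4} → only 6 remains.
(3,4) = 2: row 3 has {1,3,4,5,7,9}; col 4 has {3,4,6,8}; box has {1,3,4,5,7,8} → only 2 remains.
(4,2) = 3: row 4 has {1,4,6}; col 2 has {1,4,7,8,9}; box has {1,2,4,5,6,7,8,9} → only 3 remains.
(7,4) = 7: row 7 has {1,3,5,9}; col 4 has {2,3,4,6,8}; box has {1,3,4} → only 7 remains.
(1,4) = 9: row 1 has {1,5,7}; col 4 has {2,3,4,6,7,8}; box has {1,2,3,4,5,7,8} → only 9 remains.
(1,6) = 6: row 1 has {1,5,7,9}; col 6 has {1,3,4,5,7}; box has {1,2,3,4,5,7,8,9} → only 6 remains.
(4,4) = 5: row 4 has {1,3,4,6}; col 4 has {2,3,4,6,7,8,9}; box has {2,3,4,6} → only 5 remains.
(5,4) = 1: row 5 has {2,3,4,6,7,8}; col 4 has {2,3,4,5,6,7,8,9}; box has {2,3,4,5,6} → only 1 remains.
(5,5) = 9: row 5 has {1,2,3,4,6,7,8}; col 5 has {1,2,3,4}; box has {1,2,3,4,5,6} → only 9 remains.
(5,9) = 5: row 5 has {1,2,3,4,6,7,8,9}; col 9 has {3,7}; box has {1,3,6,7} → only 5 remains.
(7,1) = 8: row 7 has {1,3,5,7,9}; col 1 has {1,2,3,5,6,9}; box has {1,3,4,9} → only 8 remains.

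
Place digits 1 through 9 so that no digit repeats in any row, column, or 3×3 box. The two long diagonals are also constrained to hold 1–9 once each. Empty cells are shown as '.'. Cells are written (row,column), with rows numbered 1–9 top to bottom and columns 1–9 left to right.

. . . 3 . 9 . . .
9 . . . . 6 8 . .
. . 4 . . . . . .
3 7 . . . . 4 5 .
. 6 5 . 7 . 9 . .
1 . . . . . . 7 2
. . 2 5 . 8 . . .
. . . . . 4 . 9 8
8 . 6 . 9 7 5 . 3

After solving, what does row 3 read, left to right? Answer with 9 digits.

(4,6) = 1: row 4 has {3,4,5,7}; col 6 has {4,6,7,8,9}; box has {7}; anti-diagonal has {2,7,8} → only 1 remains.
(4,9) = 6: row 4 has {1,3,4,5,7}; col 9 has {2,3,8}; box has {2,4,5,7,9} → only 6 remains.
(5,9) = 1: row 5 has {5,6,7,9}; col 9 has {2,3,6,8}; box has {2,4,5,6,7,9} → only 1 remains.
(6,6) = 5: row 6 has {1,2,7}; col 6 has {1,4,6,7,8,9}; box has {1,7}; main diagonal has {3,4,7,9} → only 5 remains.
(6,7) = 3: row 6 has {1,2,5,7}; col 7 has {4,5,8,9}; box has {1,2,4,5,6,7,9} → only 3 remains.
(3,6) = 2: row 3 has {4}; col 6 has {1,4,5,6,7,8,9}; box has {3,6,9} → only 2 remains.
(3,7) = 6: row 3 has {2,4}; col 7 has {3,4,5,8,9}; box has {8}; anti-diagonal has {1,2,7,8} → only 6 remains.
(5,6) = 3: row 5 has {1,5,6,7,9}; col 6 has {1,2,4,5,6,7,8,9}; box has {1,5,7} → only 3 remains.
(5,8) = 8: row 5 has {1,3,5,6,7,9}; col 8 has {5,7,9}; box has {1,2,3,4,5,6,7,9} → only 8 remains.
(7,7) = 1: row 7 has {2,5,8}; col 7 has {3,4,5,6,8,9}; box has {3,5,8,9}; main diagonal has {3,4,5,7,9} → only 1 remains.
(2,2) = 2: row 2 has {6,8,9}; col 2 has {6,7}; box has {4,9}; main diagonal has {1,3,4,5,7,9} → only 2 remains.
(4,4) = 8: row 4 has {1,3,4,5,6,7}; col 4 has {3,5}; box has {1,3,5,7}; main diagonal has {1,2,3,4,5,7,9} → only 8 remains.
(4,5) = 2: row 4 has {1,3,4,5,6,7,8}; col 5 has {7,9}; box has {1,3,5,7,8} → only 2 remains.
(5,4) = 4: row 5 has {1,3,5,6,7,8,9}; col 4 has {3,5,8}; box has {1,2,3,5,7,8} → only 4 remains.
(6,4) = 9: row 6 has {1,2,3,5,7}; col 4 has {3,4,5,8}; box has {1,2,3,4,5,7,8}; anti-diagonal has {1,2,6,7,8} → only 9 remains.
(6,5) = 6: row 6 has {1,2,3,5,7,9}; col 5 has {2,7,9}; box has {1,2,3,4,5,7,8,9} → only 6 remains.
(7,5) = 3: row 7 has {1,2,5,8}; col 5 has {2,6,7,9}; box has {4,5,7,8,9} → only 3 remains.
(8,5) = 1: row 8 has {4,8,9}; col 5 has {2,3,6,7,9}; box has {3,4,5,7,8,9} → only 1 remains.
(9,4) = 2: row 9 has {3,5,6,7,8,9}; col 4 has {3,4,5,8,9}; box has {1,3,4,5,7,8,9} → only 2 remains.
(9,8) = 4: row 9 has {2,3,5,6,7,8,9}; col 8 has {5,7,8,9}; box has {1,3,5,8,9} → only 4 remains.
(1,1) = 6: row 1 has {3,9}; col 1 has {1,3,8,9}; box has {2,4,9}; main diagonal has {1,2,3,4,5,7,8,9} → only 6 remains.
(2,8) = 3: row 2 has {2,6,8,9}; col 8 has {4,5,7,8,9}; box has {6,8}; anti-diagonal has {1,2,6,7,8,9} → only 3 remains.
(3,8) = 1: row 3 has {2,4,6}; col 8 has {3,4,5,7,8,9}; box has {3,6,8} → only 1 remains.
(4,3) = 9: row 4 has {1,2,3,4,5,6,7,8}; col 3 has {2,4,5,6}; box has {1,3,5,6,7} → only 9 remains.
(5,1) = 2: row 5 has {1,3,4,5,6,7,8,9}; col 1 has {1,3,6,8,9}; box has {1,3,5,6,7,9} → only 2 remains.
(6,3) = 8: row 6 has {1,2,3,5,6,7,9}; col 3 has {2,4,5,6,9}; box has {1,2,3,5,6,7,9} → only 8 remains.
(7,8) = 6: row 7 has {1,2,3,5,8}; col 8 has {1,3,4,5,7,8,9}; box has {1,3,4,5,8,9} → only 6 remains.
(7,9) = 7: row 7 has {1,2,3,5,6,8}; col 9 has {1,2,3,6,8}; box has {1,3,4,5,6,8,9} → only 7 remains.
(8,2) = 5: row 8 has {1,4,8,9}; col 2 has {2,6,7}; box has {2,6,8}; anti-diagonal has {1,2,3,6,7,8,9} → only 5 remains.
(8,4) = 6: row 8 has {1,4,5,8,9}; col 4 has {2,3,4,5,8,9}; box has {1,2,3,4,5,7,8,9} → only 6 remains.
(8,7) = 2: row 8 has {1,4,5,6,8,9}; col 7 has {1,3,4,5,6,8,9}; box has {1,3,4,5,6,7,8,9} → only 2 remains.
(9,2) = 1: row 9 has {2,3,4,5,6,7,8,9}; col 2 has {2,5,6,7}; box has {2,5,6,8} → only 1 remains.
(1,2) = 8: row 1 has {3,6,9}; col 2 has {1,2,5,6,7}; box has {2,4,6,9} → only 8 remains.
(1,7) = 7: row 1 has {3,6,8,9}; col 7 has {1,2,3,4,5,6,8,9}; box has {1,3,6,8} → only 7 remains.
(1,8) = 2: row 1 has {3,6,7,8,9}; col 8 has {1,3,4,5,6,7,8,9}; box has {1,3,6,7,8} → only 2 remains.
(1,9) = 4: row 1 has {2,3,6,7,8,9}; col 9 has {1,2,3,6,7,8}; box has {1,2,3,6,7,8}; anti-diagonal has {1,2,3,5,6,7,8,9} → only 4 remains.
(2,9) = 5: row 2 has {2,3,6,8,9}; col 9 has {1,2,3,4,6,7,8}; box has {1,2,3,4,6,7,8} → only 5 remains.
(3,2) = 3: row 3 has {1,2,4,6}; col 2 has {1,2,5,6,7,8}; box has {2,4,6,8,9} → only 3 remains.
(3,4) = 7: row 3 has {1,2,3,4,6}; col 4 has {2,3,4,5,6,8,9}; box has {2,3,6,9} → only 7 remains.
(3,9) = 9: row 3 has {1,2,3,4,6,7}; col 9 has {1,2,3,4,5,6,7,8}; box has {1,2,3,4,5,6,7,8} → only 9 remains.
(6,2) = 4: row 6 has {1,2,3,5,6,7,8,9}; col 2 has {1,2,3,5,6,7,8}; box has {1,2,3,5,6,7,8,9} → only 4 remains.
(7,1) = 4: row 7 has {1,2,3,5,6,7,8}; col 1 has {1,2,3,6,8,9}; box has {1,2,5,6,8} → only 4 remains.
(7,2) = 9: row 7 has {1,2,3,4,5,6,7,8}; col 2 has {1,2,3,4,5,6,7,8}; box has {1,2,4,5,6,8} → only 9 remains.
(8,1) = 7: row 8 has {1,2,4,5,6,8,9}; col 1 has {1,2,3,4,6,8,9}; box has {1,2,4,5,6,8,9} → only 7 remains.
(8,3) = 3: row 8 has {1,2,4,5,6,7,8,9}; col 3 has {2,4,5,6,8,9}; box has {1,2,4,5,6,7,8,9} → only 3 remains.
(1,3) = 1: row 1 has {2,3,4,6,7,8,9}; col 3 has {2,3,4,5,6,8,9}; box has {2,3,4,6,8,9} → only 1 remains.
(1,5) = 5: row 1 has {1,2,3,4,6,7,8,9}; col 5 has {1,2,3,6,7,9}; box has {2,3,6,7,9} → only 5 remains.
(2,3) = 7: row 2 has {2,3,5,6,8,9}; col 3 has {1,2,3,4,5,6,8,9}; box has {1,2,3,4,6,8,9} → only 7 remains.
(2,4) = 1: row 2 has {2,3,5,6,7,8,9}; col 4 has {2,3,4,5,6,7,8,9}; box has {2,3,5,6,7,9} → only 1 remains.
(2,5) = 4: row 2 has {1,2,3,5,6,7,8,9}; col 5 has {1,2,3,5,6,7,9}; box has {1,2,3,5,6,7,9} → only 4 remains.
(3,1) = 5: row 3 has {1,2,3,4,6,7,9}; col 1 has {1,2,3,4,6,7,8,9}; box has {1,2,3,4,6,7,8,9} → only 5 remains.
(3,5) = 8: row 3 has {1,2,3,4,5,6,7,9}; col 5 has {1,2,3,4,5,6,7,9}; box has {1,2,3,4,5,6,7,9} → only 8 remains.

534782619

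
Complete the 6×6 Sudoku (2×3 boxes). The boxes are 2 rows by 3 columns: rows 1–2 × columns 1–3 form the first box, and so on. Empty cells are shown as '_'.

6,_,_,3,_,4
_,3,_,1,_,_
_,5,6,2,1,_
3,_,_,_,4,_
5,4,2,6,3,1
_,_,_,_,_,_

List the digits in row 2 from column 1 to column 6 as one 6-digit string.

row 3, column 1 = 4: row 3 has {1,2,5,6}; col 1 has {3,5,6}; box has {3,5,6} → only 4 remains.
row 3, column 6 = 3: row 3 has {1,2,4,5,6}; col 6 has {1,4}; box has {1,2,4} → only 3 remains.
row 4, column 3 = 1: row 4 has {3,4}; col 3 has {2,6}; box has {3,4,5,6} → only 1 remains.
row 4, column 4 = 5: row 4 has {1,3,4}; col 4 has {1,2,3,6}; box has {1,2,3,4} → only 5 remains.
row 4, column 6 = 6: row 4 has {1,3,4,5}; col 6 has {1,3,4}; box has {1,2,3,4,5} → only 6 remains.
row 6, column 1 = 1: row 6 has {}; col 1 has {3,4,5,6}; box has {2,4,5} → only 1 remains.
row 6, column 2 = 6: row 6 has {1}; col 2 has {3,4,5}; box has {1,2,4,5} → only 6 remains.
row 6, column 3 = 3: row 6 has {1,6}; col 3 has {1,2,6}; box has {1,2,4,5,6} → only 3 remains.
row 6, column 4 = 4: row 6 has {1,3,6}; col 4 has {1,2,3,5,6}; box has {1,3,6} → only 4 remains.
row 1, column 3 = 5: row 1 has {3,4,6}; col 3 has {1,2,3,6}; box has {3,6} → only 5 remains.
row 1, column 5 = 2: row 1 has {3,4,5,6}; col 5 has {1,3,4}; box has {1,3,4} → only 2 remains.
row 2, column 1 = 2: row 2 has {1,3}; col 1 has {1,3,4,5,6}; box has {3,5,6} → only 2 remains.
row 2, column 3 = 4: row 2 has {1,2,3}; col 3 has {1,2,3,5,6}; box has {2,3,5,6} → only 4 remains.
row 2, column 6 = 5: row 2 has {1,2,3,4}; col 6 has {1,3,4,6}; box has {1,2,3,4} → only 5 remains.
row 4, column 2 = 2: row 4 has {1,3,4,5,6}; col 2 has {3,4,5,6}; box has {1,3,4,5,6} → only 2 remains.
row 6, column 5 = 5: row 6 has {1,3,4,6}; col 5 has {1,2,3,4}; box has {1,3,4,6} → only 5 remains.
row 6, column 6 = 2: row 6 has {1,3,4,5,6}; col 6 has {1,3,4,5,6}; box has {1,3,4,5,6} → only 2 remains.
row 1, column 2 = 1: row 1 has {2,3,4,5,6}; col 2 has {2,3,4,5,6}; box has {2,3,4,5,6} → only 1 remains.
row 2, column 5 = 6: row 2 has {1,2,3,4,5}; col 5 has {1,2,3,4,5}; box has {1,2,3,4,5} → only 6 remains.

234165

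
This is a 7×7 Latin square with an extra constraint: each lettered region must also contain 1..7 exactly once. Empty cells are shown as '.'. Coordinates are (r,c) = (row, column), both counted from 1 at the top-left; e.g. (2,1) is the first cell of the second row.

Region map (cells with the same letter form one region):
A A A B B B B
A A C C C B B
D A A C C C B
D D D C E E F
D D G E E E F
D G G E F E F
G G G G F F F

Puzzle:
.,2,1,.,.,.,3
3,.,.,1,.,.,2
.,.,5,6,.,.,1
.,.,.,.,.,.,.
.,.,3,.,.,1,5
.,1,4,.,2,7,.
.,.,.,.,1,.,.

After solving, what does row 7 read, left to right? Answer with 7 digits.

2567134

(2,3) = 7: row 2 has {1,2,3}; col 3 has {1,3,4,5}; region has {1,6} → only 7 remains.
(6,7) = 6: row 6 has {1,2,4,7}; col 7 has {1,2,3,5}; region has {1,2,5} → only 6 remains.
(6,1) = 5: row 6 has {1,2,4,6,7}; col 1 has {3}; region has {} → only 5 remains.
(6,4) = 3: row 6 has {1,2,4,5,6,7}; col 4 has {1,6}; region has {1,7} → only 3 remains.
(4,1) = 1: in row 4, 1 can only go here (every other open cell in that row sees a 1).
(4,2) = 3: in row 4, 3 can only go here (every other open cell in that row sees a 3).
(4,7) = 7: in row 4, 7 can only go here (every other open cell in that row sees a 7).
(7,7) = 4: row 7 has {1}; col 7 has {1,2,3,5,6,7}; region has {1,2,5,6,7} → only 4 remains.
(7,6) = 3: row 7 has {1,4}; col 6 has {1,7}; region has {1,2,4,5,6,7} → only 3 remains.
(3,5) = 3: in row 3, 3 can only go here (every other open cell in that row sees a 3).
(7,2) = 5: in column 2, 5 can only go here (every other open cell in that column sees a 5).
(1,5) = 7: in column 5, 7 can only go here (every other open cell in that column sees a 7).
(7,4) = 7: in column 4, 7 can only go here (every other open cell in that column sees a 7).
(3,2) = 7: in region A, 7 can only go here (every other open cell in that region sees a 7).
(5,1) = 7: in row 5, 7 can only go here (every other open cell in that row sees a 7).
(5,4) = 2: in row 5, 2 can only go here (every other open cell in that row sees a 2).
(4,3) = 2: in row 4, 2 can only go here (every other open cell in that row sees a 2).
(3,1) = 4: row 3 has {1,3,5,6,7}; col 1 has {1,3,5,7}; region has {1,2,3,5,7} → only 4 remains.
(3,6) = 2: row 3 has {1,3,4,5,6,7}; col 6 has {1,3,7}; region has {1,3,6,7} → only 2 remains.
(5,2) = 6: row 5 has {1,2,3,5,7}; col 2 has {1,2,3,5,7}; region has {1,2,3,4,5,7} → only 6 remains.
(5,5) = 4: row 5 has {1,2,3,5,6,7}; col 5 has {1,2,3,7}; region has {1,2,3,7} → only 4 remains.
(7,3) = 6: row 7 has {1,3,4,5,7}; col 3 has {1,2,3,4,5,7}; region has {1,3,4,5,7} → only 6 remains.
(1,1) = 6: row 1 has {1,2,3,7}; col 1 has {1,3,4,5,7}; region has {1,2,3,5,7} → only 6 remains.
(2,2) = 4: row 2 has {1,2,3,7}; col 2 has {1,2,3,5,6,7}; region has {1,2,3,5,6,7} → only 4 remains.
(2,5) = 5: row 2 has {1,2,3,4,7}; col 5 has {1,2,3,4,7}; region has {1,2,3,6,7} → only 5 remains.
(2,6) = 6: row 2 has {1,2,3,4,5,7}; col 6 has {1,2,3,7}; region has {1,2,3,7} → only 6 remains.
(4,4) = 4: row 4 has {1,2,3,7}; col 4 has {1,2,3,6,7}; region has {1,2,3,5,6,7} → only 4 remains.
(4,5) = 6: row 4 has {1,2,3,4,7}; col 5 has {1,2,3,4,5,7}; region has {1,2,3,4,7} → only 6 remains.
(4,6) = 5: row 4 has {1,2,3,4,6,7}; col 6 has {1,2,3,6,7}; region has {1,2,3,4,6,7} → only 5 remains.
(7,1) = 2: row 7 has {1,3,4,5,6,7}; col 1 has {1,3,4,5,6,7}; region has {1,3,4,5,6,7} → only 2 remains.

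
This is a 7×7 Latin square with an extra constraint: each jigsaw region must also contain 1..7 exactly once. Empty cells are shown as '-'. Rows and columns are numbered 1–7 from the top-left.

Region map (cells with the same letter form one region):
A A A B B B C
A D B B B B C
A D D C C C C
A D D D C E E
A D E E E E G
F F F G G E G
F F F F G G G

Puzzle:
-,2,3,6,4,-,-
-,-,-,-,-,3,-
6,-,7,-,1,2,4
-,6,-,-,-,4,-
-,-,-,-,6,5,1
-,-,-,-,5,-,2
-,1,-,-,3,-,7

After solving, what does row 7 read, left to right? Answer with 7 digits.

2145367

R1C7 = 5 (sole candidate).
R2C7 = 6 (sole candidate).
R3C4 = 3 (sole candidate).
R4C5 = 7 (sole candidate).
R4C7 = 3 (sole candidate).
R5C3 = 2 (sole candidate).
R5C4 = 7 (sole candidate).
R6C4 = 4 (sole candidate).
R6C6 = 1 (sole candidate).
R7C6 = 6: row 7 has {1,3,7}; col 6 has {1,2,3,4,5}; region has {1,2,3,4,5,7} → only 6 remains.
R1C6 = 7 (sole candidate).
R2C5 = 2 (sole candidate).
R3C2 = 5 (sole candidate).
R4C3 = 1 (sole candidate).
R4C4 = 2 (sole candidate).
R5C1 = 4 (sole candidate).
R5C2 = 3 (sole candidate).
R6C2 = 7 (sole candidate).
R6C3 = 6 (sole candidate).
R7C4 = 5: row 7 has {1,3,6,7}; col 4 has {2,3,4,6,7}; region has {1,6,7} → only 5 remains.
R1C1 = 1 (sole candidate).
R2C2 = 4 (sole candidate).
R2C3 = 5 (sole candidate).
R2C4 = 1 (sole candidate).
R4C1 = 5 (sole candidate).
R6C1 = 3 (sole candidate).
R7C1 = 2: row 7 has {1,3,5,6,7}; col 1 has {1,3,4,5,6}; region has {1,3,5,6,7} → only 2 remains.
R7C3 = 4: row 7 has {1,2,3,5,6,7}; col 3 has {1,2,3,5,6,7}; region has {1,2,3,5,6,7} → only 4 remains.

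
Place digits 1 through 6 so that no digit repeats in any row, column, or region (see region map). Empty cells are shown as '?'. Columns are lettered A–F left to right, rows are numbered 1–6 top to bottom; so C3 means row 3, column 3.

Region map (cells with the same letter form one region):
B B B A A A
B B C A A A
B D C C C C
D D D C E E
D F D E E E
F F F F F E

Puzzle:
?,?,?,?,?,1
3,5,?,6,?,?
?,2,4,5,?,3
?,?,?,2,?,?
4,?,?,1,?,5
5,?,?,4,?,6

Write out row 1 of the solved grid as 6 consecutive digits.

246351

D1 = 3: row 1 has {1}; col 4 has {1,2,4,5,6}; region has {1,6} → only 3 remains.
C2 = 1: row 2 has {3,5,6}; col 3 has {4}; region has {2,3,4,5} → only 1 remains.
E3 = 6: row 3 has {2,3,4,5}; col 5 has {}; region has {1,2,3,4,5} → only 6 remains.
F4 = 4: row 4 has {2}; col 6 has {1,3,5,6}; region has {1,5,6} → only 4 remains.
F2 = 2: row 2 has {1,3,5,6}; col 6 has {1,3,4,5,6}; region has {1,3,6} → only 2 remains.
A3 = 1: row 3 has {2,3,4,5,6}; col 1 has {3,4,5}; region has {3,5} → only 1 remains.
A4 = 6: row 4 has {2,4}; col 1 has {1,3,4,5}; region has {2,4} → only 6 remains.
E4 = 3: row 4 has {2,4,6}; col 5 has {6}; region has {1,4,5,6} → only 3 remains.
C5 = 3: row 5 has {1,4,5}; col 3 has {1,4}; region has {2,4,6} → only 3 remains.
E5 = 2: row 5 has {1,3,4,5}; col 5 has {3,6}; region has {1,3,4,5,6} → only 2 remains.
C6 = 2: row 6 has {4,5,6}; col 3 has {1,3,4}; region has {4,5} → only 2 remains.
E6 = 1: row 6 has {2,4,5,6}; col 5 has {2,3,6}; region has {2,4,5} → only 1 remains.
A1 = 2: row 1 has {1,3}; col 1 has {1,3,4,5,6}; region has {1,3,5} → only 2 remains.
C1 = 6: row 1 has {1,2,3}; col 3 has {1,2,3,4}; region has {1,2,3,5} → only 6 remains.
E2 = 4: row 2 has {1,2,3,5,6}; col 5 has {1,2,3,6}; region has {1,2,3,6} → only 4 remains.
B4 = 1: row 4 has {2,3,4,6}; col 2 has {2,5}; region has {2,3,4,6} → only 1 remains.
C4 = 5: row 4 has {1,2,3,4,6}; col 3 has {1,2,3,4,6}; region has {1,2,3,4,6} → only 5 remains.
B5 = 6: row 5 has {1,2,3,4,5}; col 2 has {1,2,5}; region has {1,2,4,5} → only 6 remains.
B6 = 3: row 6 has {1,2,4,5,6}; col 2 has {1,2,5,6}; region has {1,2,4,5,6} → only 3 remains.
B1 = 4: row 1 has {1,2,3,6}; col 2 has {1,2,3,5,6}; region has {1,2,3,5,6} → only 4 remains.
E1 = 5: row 1 has {1,2,3,4,6}; col 5 has {1,2,3,4,6}; region has {1,2,3,4,6} → only 5 remains.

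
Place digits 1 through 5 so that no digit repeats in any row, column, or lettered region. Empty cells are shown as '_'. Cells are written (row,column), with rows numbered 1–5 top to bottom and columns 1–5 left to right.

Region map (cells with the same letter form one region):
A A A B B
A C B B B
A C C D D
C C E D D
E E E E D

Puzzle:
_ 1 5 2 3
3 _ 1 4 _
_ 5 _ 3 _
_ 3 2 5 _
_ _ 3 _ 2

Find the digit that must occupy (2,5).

(1,1) = 4 (sole candidate).
(2,2) = 2 (sole candidate).
(2,5) = 5: row 2 has {1,2,3,4}; col 5 has {2,3}; region has {1,2,3,4} → only 5 remains.

5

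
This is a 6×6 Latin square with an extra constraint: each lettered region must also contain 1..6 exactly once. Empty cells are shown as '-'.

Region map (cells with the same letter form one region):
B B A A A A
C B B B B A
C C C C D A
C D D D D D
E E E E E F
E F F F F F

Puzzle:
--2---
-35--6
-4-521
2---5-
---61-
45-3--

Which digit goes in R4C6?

3

R1C4 = 4 (sole candidate).
R1C5 = 3 (sole candidate).
R1C6 = 5 (sole candidate).
R2C1 = 1 (sole candidate).
R2C4 = 2 (sole candidate).
R2C5 = 4 (sole candidate).
R4C4 = 1 (sole candidate).
R5C2 = 2 (sole candidate).
R5C3 = 3 (sole candidate).
R5C6 = 4 (sole candidate).
R6C5 = 6 (sole candidate).
R6C6 = 2 (sole candidate).
R1C1 = 6 (sole candidate).
R1C2 = 1 (sole candidate).
R3C1 = 3 (sole candidate).
R3C3 = 6 (sole candidate).
R4C2 = 6 (sole candidate).
R4C3 = 4 (sole candidate).
R4C6 = 3: row 4 has {1,2,4,5,6}; col 6 has {1,2,4,5,6}; region has {1,2,4,5,6} → only 3 remains.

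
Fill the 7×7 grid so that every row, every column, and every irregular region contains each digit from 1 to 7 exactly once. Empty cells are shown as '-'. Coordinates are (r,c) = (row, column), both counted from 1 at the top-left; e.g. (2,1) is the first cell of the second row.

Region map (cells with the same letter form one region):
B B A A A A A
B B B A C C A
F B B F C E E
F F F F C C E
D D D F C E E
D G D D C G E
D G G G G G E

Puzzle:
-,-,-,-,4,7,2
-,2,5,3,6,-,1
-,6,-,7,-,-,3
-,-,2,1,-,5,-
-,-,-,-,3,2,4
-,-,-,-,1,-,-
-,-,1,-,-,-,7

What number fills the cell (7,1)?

(1,3) = 6: row 1 has {2,4,7}; col 3 has {1,2,5}; region has {1,2,3,4,7} → only 6 remains.
(1,4) = 5: row 1 has {2,4,6,7}; col 4 has {1,3,7}; region has {1,2,3,4,6,7} → only 5 remains.
(2,6) = 4: row 2 has {1,2,3,5,6}; col 6 has {2,5,7}; region has {1,3,5,6} → only 4 remains.
(3,3) = 4: row 3 has {3,6,7}; col 3 has {1,2,5,6}; region has {2,5,6} → only 4 remains.
(3,5) = 2: row 3 has {3,4,6,7}; col 5 has {1,3,4,6}; region has {1,3,4,5,6} → only 2 remains.
(3,6) = 1: row 3 has {2,3,4,6,7}; col 6 has {2,4,5,7}; region has {2,3,4,7} → only 1 remains.
(4,5) = 7: row 4 has {1,2,5}; col 5 has {1,2,3,4,6}; region has {1,2,3,4,5,6} → only 7 remains.
(4,7) = 6: row 4 has {1,2,5,7}; col 7 has {1,2,3,4,7}; region has {1,2,3,4,7} → only 6 remains.
(5,3) = 7: row 5 has {2,3,4}; col 3 has {1,2,4,5,6}; region has {} → only 7 remains.
(5,4) = 6: row 5 has {2,3,4,7}; col 4 has {1,3,5,7}; region has {1,2,7} → only 6 remains.
(6,3) = 3: row 6 has {1}; col 3 has {1,2,4,5,6,7}; region has {7} → only 3 remains.
(6,6) = 6: row 6 has {1,3}; col 6 has {1,2,4,5,7}; region has {1} → only 6 remains.
(6,7) = 5: row 6 has {1,3,6}; col 7 has {1,2,3,4,6,7}; region has {1,2,3,4,6,7} → only 5 remains.
(7,5) = 5: row 7 has {1,7}; col 5 has {1,2,3,4,6,7}; region has {1,6} → only 5 remains.
(7,6) = 3: row 7 has {1,5,7}; col 6 has {1,2,4,5,6,7}; region has {1,5,6} → only 3 remains.
(2,1) = 7: row 2 has {1,2,3,4,5,6}; col 1 has {}; region has {2,4,5,6} → only 7 remains.
(3,1) = 5: row 3 has {1,2,3,4,6,7}; col 1 has {7}; region has {1,2,6,7} → only 5 remains.
(5,1) = 1: row 5 has {2,3,4,6,7}; col 1 has {5,7}; region has {3,7} → only 1 remains.
(5,2) = 5: row 5 has {1,2,3,4,6,7}; col 2 has {2,6}; region has {1,3,7} → only 5 remains.
(7,2) = 4: row 7 has {1,3,5,7}; col 2 has {2,5,6}; region has {1,3,5,6} → only 4 remains.
(7,4) = 2: row 7 has {1,3,4,5,7}; col 4 has {1,3,5,6,7}; region has {1,3,4,5,6} → only 2 remains.
(1,1) = 3: row 1 has {2,4,5,6,7}; col 1 has {1,5,7}; region has {2,4,5,6,7} → only 3 remains.
(1,2) = 1: row 1 has {2,3,4,5,6,7}; col 2 has {2,4,5,6}; region has {2,3,4,5,6,7} → only 1 remains.
(4,1) = 4: row 4 has {1,2,5,6,7}; col 1 has {1,3,5,7}; region has {1,2,5,6,7} → only 4 remains.
(4,2) = 3: row 4 has {1,2,4,5,6,7}; col 2 has {1,2,4,5,6}; region has {1,2,4,5,6,7} → only 3 remains.
(6,1) = 2: row 6 has {1,3,5,6}; col 1 has {1,3,4,5,7}; region has {1,3,5,7} → only 2 remains.
(6,2) = 7: row 6 has {1,2,3,5,6}; col 2 has {1,2,3,4,5,6}; region has {1,2,3,4,5,6} → only 7 remains.
(6,4) = 4: row 6 has {1,2,3,5,6,7}; col 4 has {1,2,3,5,6,7}; region has {1,2,3,5,7} → only 4 remains.
(7,1) = 6: row 7 has {1,2,3,4,5,7}; col 1 has {1,2,3,4,5,7}; region has {1,2,3,4,5,7} → only 6 remains.

6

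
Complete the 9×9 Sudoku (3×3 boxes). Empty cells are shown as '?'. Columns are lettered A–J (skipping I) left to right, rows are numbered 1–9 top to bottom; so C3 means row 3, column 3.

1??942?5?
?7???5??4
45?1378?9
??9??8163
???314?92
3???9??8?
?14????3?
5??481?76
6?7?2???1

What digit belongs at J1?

J1 = 7: row 1 has {1,2,4,5,9}; col 9 has {1,2,3,4,6,9}; box has {4,5,8,9} → only 7 remains.

7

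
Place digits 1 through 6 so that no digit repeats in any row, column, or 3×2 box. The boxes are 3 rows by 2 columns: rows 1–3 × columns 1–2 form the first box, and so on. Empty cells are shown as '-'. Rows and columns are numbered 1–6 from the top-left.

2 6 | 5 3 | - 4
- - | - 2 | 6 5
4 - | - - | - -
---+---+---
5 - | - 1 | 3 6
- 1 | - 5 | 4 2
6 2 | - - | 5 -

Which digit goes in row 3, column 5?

2

row 1, column 5 = 1: row 1 has {2,3,4,5,6}; col 5 has {3,4,5,6}; box has {4,5,6} → only 1 remains.
row 2, column 2 = 3: row 2 has {2,5,6}; col 2 has {1,2,6}; box has {2,4,6} → only 3 remains.
row 3, column 2 = 5: row 3 has {4}; col 2 has {1,2,3,6}; box has {2,3,4,6} → only 5 remains.
row 3, column 4 = 6: row 3 has {4,5}; col 4 has {1,2,3,5}; box has {2,3,5} → only 6 remains.
row 3, column 5 = 2: row 3 has {4,5,6}; col 5 has {1,3,4,5,6}; box has {1,4,5,6} → only 2 remains.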